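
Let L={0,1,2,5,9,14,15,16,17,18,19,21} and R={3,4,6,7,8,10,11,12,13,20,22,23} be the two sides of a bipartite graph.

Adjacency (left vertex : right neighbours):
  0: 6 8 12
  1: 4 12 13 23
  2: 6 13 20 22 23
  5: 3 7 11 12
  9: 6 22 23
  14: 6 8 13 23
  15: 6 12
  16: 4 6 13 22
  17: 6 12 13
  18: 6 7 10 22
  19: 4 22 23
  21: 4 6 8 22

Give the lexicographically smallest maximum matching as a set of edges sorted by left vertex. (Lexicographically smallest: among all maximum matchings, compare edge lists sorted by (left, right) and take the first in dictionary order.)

|M| = 10 (so the lex-smallest maximum matching has 10 edges)
process left vertices in ascending order; for each, take the smallest-labelled available neighbour that still permits 10 edges overall, or leave it unmatched if none does
lex-smallest matching: {0-6, 1-4, 2-20, 5-3, 9-22, 14-8, 15-12, 16-13, 18-7, 19-23}

Lex-smallest maximum matching: {(0,6), (1,4), (2,20), (5,3), (9,22), (14,8), (15,12), (16,13), (18,7), (19,23)}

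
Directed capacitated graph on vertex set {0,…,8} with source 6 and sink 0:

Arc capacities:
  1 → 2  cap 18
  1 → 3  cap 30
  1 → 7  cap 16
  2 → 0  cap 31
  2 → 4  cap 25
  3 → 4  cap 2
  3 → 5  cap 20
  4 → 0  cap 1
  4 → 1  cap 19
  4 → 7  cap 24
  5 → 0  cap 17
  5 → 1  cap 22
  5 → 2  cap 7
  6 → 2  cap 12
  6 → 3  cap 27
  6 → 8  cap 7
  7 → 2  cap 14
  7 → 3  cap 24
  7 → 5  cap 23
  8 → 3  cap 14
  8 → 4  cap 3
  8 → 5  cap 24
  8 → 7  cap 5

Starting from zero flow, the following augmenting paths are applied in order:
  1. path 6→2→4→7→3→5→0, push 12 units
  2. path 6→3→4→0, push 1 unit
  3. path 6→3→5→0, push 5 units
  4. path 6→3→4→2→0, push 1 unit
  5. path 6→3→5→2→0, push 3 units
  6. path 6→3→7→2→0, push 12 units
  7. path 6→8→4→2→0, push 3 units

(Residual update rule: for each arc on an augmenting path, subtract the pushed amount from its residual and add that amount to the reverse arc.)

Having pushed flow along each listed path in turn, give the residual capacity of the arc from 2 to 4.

Residual capacity of (2,4): 17

after path 1 (6→2→4→7→3→5→0, push 12): res(2,4)=13
after path 2 (6→3→4→0, push 1): res(2,4)=13
after path 3 (6→3→5→0, push 5): res(2,4)=13
after path 4 (6→3→4→2→0, push 1): res(2,4)=14
after path 5 (6→3→5→2→0, push 3): res(2,4)=14
after path 6 (6→3→7→2→0, push 12): res(2,4)=14
after path 7 (6→8→4→2→0, push 3): res(2,4)=17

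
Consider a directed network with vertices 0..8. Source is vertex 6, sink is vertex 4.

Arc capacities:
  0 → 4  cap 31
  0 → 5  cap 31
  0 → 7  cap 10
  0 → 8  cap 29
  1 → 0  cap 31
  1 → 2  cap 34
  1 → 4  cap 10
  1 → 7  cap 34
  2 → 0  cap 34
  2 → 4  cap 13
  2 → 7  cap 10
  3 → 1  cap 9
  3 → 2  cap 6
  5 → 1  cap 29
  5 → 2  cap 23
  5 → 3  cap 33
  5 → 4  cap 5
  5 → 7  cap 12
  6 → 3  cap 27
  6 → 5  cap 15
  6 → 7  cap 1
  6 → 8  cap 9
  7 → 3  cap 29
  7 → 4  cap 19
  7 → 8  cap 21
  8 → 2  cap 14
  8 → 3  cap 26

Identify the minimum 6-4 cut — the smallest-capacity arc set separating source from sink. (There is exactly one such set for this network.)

Min-cut arcs: {(3,1), (3,2), (6,5), (6,7), (6,8)} (total capacity 40)

augment #1: 6→5→4 push 5
augment #2: 6→7→4 push 1
augment #3: 6→3→1→4 push 9
augment #4: 6→3→2→4 push 6
augment #5: 6→5→1→4 push 1
augment #6: 6→5→2→4 push 7
augment #7: 6→5→7→4 push 2
augment #8: 6→8→2→0→4 push 9
max flow = 40; residual-reachable set from 6 gives S-side
cut edges (S→T): {(3,1), (3,2), (6,5), (6,7), (6,8)} total cap 40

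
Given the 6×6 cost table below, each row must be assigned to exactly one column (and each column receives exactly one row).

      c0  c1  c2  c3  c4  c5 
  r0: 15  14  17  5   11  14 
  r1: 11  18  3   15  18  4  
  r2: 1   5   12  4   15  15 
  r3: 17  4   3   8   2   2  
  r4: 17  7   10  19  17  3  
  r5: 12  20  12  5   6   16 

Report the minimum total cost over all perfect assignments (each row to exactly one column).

optimal assignment: row0→col3 (cost 5), row1→col2 (cost 3), row2→col0 (cost 1), row3→col1 (cost 4), row4→col5 (cost 3), row5→col4 (cost 6)
total = 5 + 3 + 1 + 4 + 3 + 6 = 22

Minimum assignment cost: 22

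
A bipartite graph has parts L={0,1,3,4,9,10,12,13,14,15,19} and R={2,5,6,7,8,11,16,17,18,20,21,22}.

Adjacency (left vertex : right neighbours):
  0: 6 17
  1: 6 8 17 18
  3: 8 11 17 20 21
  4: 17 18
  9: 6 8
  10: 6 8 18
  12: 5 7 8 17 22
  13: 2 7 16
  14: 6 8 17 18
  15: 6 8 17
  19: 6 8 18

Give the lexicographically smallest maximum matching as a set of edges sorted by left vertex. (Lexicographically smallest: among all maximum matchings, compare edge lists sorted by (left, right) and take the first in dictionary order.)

Lex-smallest maximum matching: {(0,6), (1,8), (3,11), (4,17), (10,18), (12,5), (13,2)}

|M| = 7 (so the lex-smallest maximum matching has 7 edges)
process left vertices in ascending order; for each, take the smallest-labelled available neighbour that still permits 7 edges overall, or leave it unmatched if none does
lex-smallest matching: {0-6, 1-8, 3-11, 4-17, 10-18, 12-5, 13-2}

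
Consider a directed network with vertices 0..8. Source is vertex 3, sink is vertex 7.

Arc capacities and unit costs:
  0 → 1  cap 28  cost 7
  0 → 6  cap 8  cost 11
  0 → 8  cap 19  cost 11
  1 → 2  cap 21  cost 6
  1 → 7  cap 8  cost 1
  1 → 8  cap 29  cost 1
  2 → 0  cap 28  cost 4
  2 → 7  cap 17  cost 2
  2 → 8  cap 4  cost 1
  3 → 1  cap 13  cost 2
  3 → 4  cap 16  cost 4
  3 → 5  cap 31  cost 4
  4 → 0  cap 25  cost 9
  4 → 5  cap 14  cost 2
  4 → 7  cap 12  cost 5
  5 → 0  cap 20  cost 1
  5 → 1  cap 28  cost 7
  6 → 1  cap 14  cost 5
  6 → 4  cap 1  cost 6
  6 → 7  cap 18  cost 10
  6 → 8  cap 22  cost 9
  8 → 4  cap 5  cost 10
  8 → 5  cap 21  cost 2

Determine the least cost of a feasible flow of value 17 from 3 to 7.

shortest-cost path #1: 3→1→7 push 8 @ unit cost 3 (adds 24)
shortest-cost path #2: 3→4→7 push 9 @ unit cost 9 (adds 81)
total cost = 105

Minimum cost for 17 units: 105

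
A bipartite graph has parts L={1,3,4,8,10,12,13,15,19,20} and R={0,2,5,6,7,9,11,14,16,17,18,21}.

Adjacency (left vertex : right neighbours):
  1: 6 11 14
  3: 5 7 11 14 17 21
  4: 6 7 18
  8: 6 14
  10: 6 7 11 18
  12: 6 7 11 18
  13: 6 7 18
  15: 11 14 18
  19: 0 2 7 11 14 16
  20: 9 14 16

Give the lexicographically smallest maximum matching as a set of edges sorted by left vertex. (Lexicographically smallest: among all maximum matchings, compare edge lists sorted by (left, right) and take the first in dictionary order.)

Lex-smallest maximum matching: {(1,6), (3,5), (4,7), (8,14), (10,11), (12,18), (19,0), (20,9)}

|M| = 8 (so the lex-smallest maximum matching has 8 edges)
process left vertices in ascending order; for each, take the smallest-labelled available neighbour that still permits 8 edges overall, or leave it unmatched if none does
lex-smallest matching: {1-6, 3-5, 4-7, 8-14, 10-11, 12-18, 19-0, 20-9}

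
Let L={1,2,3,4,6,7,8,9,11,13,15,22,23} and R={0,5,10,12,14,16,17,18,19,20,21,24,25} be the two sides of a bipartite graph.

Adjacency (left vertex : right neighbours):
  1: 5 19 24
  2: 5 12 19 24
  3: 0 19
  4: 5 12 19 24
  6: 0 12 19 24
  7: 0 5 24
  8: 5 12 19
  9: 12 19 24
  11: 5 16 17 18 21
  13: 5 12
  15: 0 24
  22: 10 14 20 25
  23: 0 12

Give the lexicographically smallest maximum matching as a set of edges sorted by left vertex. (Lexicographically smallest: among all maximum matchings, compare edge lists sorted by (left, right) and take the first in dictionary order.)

Lex-smallest maximum matching: {(1,5), (2,12), (3,0), (4,19), (6,24), (11,16), (22,10)}

|M| = 7 (so the lex-smallest maximum matching has 7 edges)
process left vertices in ascending order; for each, take the smallest-labelled available neighbour that still permits 7 edges overall, or leave it unmatched if none does
lex-smallest matching: {1-5, 2-12, 3-0, 4-19, 6-24, 11-16, 22-10}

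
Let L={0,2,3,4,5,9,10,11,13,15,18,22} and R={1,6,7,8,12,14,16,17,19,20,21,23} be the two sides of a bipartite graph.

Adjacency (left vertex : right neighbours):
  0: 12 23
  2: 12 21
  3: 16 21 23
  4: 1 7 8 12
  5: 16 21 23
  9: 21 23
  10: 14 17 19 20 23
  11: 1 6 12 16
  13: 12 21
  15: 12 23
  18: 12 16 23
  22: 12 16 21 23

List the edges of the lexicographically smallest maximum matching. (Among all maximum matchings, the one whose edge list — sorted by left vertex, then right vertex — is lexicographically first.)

|M| = 7 (so the lex-smallest maximum matching has 7 edges)
process left vertices in ascending order; for each, take the smallest-labelled available neighbour that still permits 7 edges overall, or leave it unmatched if none does
lex-smallest matching: {0-12, 2-21, 3-16, 4-1, 5-23, 10-14, 11-6}

Lex-smallest maximum matching: {(0,12), (2,21), (3,16), (4,1), (5,23), (10,14), (11,6)}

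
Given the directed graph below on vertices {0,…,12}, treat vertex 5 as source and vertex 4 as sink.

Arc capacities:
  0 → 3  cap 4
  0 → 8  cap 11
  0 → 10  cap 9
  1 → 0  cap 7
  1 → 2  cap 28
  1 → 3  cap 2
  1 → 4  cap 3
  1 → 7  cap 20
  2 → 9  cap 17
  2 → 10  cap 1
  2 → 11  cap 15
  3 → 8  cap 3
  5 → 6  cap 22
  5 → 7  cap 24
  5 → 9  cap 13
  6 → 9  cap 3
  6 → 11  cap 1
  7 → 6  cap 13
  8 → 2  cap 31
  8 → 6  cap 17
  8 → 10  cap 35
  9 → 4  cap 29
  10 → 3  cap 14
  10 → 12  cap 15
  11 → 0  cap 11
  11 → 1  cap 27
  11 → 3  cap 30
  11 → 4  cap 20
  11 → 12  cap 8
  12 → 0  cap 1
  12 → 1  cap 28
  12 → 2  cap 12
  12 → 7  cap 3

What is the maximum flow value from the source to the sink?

Maximum flow value: 17

augment #1: 5→9→4 bottleneck 13, total now 13
augment #2: 5→6→9→4 bottleneck 3, total now 16
augment #3: 5→6→11→4 bottleneck 1, total now 17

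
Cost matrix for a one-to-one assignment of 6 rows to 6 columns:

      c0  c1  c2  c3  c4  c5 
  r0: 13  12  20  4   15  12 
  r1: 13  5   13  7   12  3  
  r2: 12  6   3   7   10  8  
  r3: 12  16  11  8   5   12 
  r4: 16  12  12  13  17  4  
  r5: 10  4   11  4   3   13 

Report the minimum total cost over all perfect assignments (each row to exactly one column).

one of 2 optimal assignments: row0→col3 (cost 4), row1→col1 (cost 5), row2→col2 (cost 3), row3→col0 (cost 12), row4→col5 (cost 4), row5→col4 (cost 3)
total = 4 + 5 + 3 + 12 + 4 + 3 = 31

Minimum assignment cost: 31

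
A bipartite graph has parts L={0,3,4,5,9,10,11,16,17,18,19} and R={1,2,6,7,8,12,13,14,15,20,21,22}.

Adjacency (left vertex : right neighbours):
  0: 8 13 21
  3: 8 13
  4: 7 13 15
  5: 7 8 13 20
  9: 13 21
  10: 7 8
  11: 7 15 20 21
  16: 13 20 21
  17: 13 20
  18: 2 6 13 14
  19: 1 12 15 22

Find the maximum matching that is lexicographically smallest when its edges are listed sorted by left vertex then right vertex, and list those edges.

Lex-smallest maximum matching: {(0,8), (3,13), (4,7), (5,20), (9,21), (11,15), (18,2), (19,1)}

|M| = 8 (so the lex-smallest maximum matching has 8 edges)
process left vertices in ascending order; for each, take the smallest-labelled available neighbour that still permits 8 edges overall, or leave it unmatched if none does
lex-smallest matching: {0-8, 3-13, 4-7, 5-20, 9-21, 11-15, 18-2, 19-1}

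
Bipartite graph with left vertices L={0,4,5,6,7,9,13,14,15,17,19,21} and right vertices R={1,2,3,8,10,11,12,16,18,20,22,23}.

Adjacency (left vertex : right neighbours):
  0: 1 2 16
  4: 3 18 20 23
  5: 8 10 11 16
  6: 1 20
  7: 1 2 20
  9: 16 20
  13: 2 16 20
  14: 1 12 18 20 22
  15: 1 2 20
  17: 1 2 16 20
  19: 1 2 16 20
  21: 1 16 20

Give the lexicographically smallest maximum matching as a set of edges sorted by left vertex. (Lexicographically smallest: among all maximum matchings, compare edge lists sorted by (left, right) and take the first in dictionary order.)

Lex-smallest maximum matching: {(0,1), (4,3), (5,8), (6,20), (7,2), (9,16), (14,12)}

|M| = 7 (so the lex-smallest maximum matching has 7 edges)
process left vertices in ascending order; for each, take the smallest-labelled available neighbour that still permits 7 edges overall, or leave it unmatched if none does
lex-smallest matching: {0-1, 4-3, 5-8, 6-20, 7-2, 9-16, 14-12}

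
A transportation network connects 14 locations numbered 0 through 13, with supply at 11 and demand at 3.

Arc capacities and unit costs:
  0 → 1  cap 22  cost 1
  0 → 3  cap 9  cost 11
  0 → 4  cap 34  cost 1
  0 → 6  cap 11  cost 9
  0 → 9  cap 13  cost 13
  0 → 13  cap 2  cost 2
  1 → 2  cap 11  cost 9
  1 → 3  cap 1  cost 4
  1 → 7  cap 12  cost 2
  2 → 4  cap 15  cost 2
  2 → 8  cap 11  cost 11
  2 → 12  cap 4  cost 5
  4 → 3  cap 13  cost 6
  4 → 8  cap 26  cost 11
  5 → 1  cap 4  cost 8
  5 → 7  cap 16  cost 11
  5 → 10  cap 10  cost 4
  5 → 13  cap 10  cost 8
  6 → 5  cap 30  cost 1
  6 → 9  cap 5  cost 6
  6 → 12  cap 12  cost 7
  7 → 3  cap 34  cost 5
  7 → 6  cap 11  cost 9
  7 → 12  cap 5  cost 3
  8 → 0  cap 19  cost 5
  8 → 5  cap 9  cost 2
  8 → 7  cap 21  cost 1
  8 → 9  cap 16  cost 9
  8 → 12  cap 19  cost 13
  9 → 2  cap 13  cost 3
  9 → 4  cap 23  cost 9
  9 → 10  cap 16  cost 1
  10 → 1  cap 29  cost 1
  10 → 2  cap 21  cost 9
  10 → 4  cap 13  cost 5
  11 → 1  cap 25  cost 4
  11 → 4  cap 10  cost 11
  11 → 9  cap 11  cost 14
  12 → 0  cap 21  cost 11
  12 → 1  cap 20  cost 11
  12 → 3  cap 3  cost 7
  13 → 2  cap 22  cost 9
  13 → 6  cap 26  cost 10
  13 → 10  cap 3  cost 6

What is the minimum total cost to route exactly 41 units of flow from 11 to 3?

shortest-cost path #1: 11→1→3 push 1 @ unit cost 8 (adds 8)
shortest-cost path #2: 11→1→7→3 push 12 @ unit cost 11 (adds 132)
shortest-cost path #3: 11→4→3 push 10 @ unit cost 17 (adds 170)
shortest-cost path #4: 11→1→2→4→3 push 3 @ unit cost 21 (adds 63)
shortest-cost path #5: 11→1→2→12→3 push 3 @ unit cost 25 (adds 75)
shortest-cost path #6: 11→1→2→8→7→3 push 5 @ unit cost 30 (adds 150)
shortest-cost path #7: 11→9→2→8→7→3 push 6 @ unit cost 34 (adds 204)
shortest-cost path #8: 11→9→2→4→8→7→3 push 1 @ unit cost 36 (adds 36)
total cost = 838

Minimum cost for 41 units: 838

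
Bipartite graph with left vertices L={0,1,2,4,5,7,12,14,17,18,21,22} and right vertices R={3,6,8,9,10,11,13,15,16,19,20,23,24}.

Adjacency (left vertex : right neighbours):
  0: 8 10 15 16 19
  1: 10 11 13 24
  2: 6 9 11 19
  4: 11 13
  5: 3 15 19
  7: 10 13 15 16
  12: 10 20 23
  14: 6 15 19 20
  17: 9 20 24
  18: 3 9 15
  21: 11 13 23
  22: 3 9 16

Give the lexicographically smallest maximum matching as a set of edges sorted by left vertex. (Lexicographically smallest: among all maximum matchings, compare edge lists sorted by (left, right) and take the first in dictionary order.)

|M| = 12 (so the lex-smallest maximum matching has 12 edges)
process left vertices in ascending order; for each, take the smallest-labelled available neighbour that still permits 12 edges overall, or leave it unmatched if none does
lex-smallest matching: {0-8, 1-10, 2-6, 4-11, 5-3, 7-13, 12-20, 14-15, 17-24, 18-9, 21-23, 22-16}

Lex-smallest maximum matching: {(0,8), (1,10), (2,6), (4,11), (5,3), (7,13), (12,20), (14,15), (17,24), (18,9), (21,23), (22,16)}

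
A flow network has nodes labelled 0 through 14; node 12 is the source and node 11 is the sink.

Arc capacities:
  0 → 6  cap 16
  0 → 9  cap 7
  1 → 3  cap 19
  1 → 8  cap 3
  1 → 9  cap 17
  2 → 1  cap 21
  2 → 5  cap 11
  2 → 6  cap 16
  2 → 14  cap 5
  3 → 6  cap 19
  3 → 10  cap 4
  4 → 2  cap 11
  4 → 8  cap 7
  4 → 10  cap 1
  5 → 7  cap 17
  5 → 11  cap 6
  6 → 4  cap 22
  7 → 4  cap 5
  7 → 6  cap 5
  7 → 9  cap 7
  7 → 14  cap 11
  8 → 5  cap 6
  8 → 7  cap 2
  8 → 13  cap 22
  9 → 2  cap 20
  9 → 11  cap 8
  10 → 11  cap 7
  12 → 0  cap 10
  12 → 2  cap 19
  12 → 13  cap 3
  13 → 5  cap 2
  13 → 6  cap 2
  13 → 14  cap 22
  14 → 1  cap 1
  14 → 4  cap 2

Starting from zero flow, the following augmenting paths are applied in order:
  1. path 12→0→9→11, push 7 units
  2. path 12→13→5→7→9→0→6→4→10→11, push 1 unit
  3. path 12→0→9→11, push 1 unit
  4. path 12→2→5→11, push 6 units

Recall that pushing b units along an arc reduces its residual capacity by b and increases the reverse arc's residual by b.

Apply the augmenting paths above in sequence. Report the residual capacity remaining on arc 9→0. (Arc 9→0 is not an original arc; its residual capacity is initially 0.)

Residual capacity of (9,0): 7

after path 1 (12→0→9→11, push 7): res(9,0)=7
after path 2 (12→13→5→7→9→0→6→4→10→11, push 1): res(9,0)=6
after path 3 (12→0→9→11, push 1): res(9,0)=7
after path 4 (12→2→5→11, push 6): res(9,0)=7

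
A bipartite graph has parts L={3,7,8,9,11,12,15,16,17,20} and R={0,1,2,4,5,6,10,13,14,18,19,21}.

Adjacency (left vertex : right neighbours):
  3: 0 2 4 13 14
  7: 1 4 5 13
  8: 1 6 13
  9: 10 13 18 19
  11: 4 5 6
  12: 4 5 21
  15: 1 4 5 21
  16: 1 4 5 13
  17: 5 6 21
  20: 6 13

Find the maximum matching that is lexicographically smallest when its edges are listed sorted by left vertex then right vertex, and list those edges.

Lex-smallest maximum matching: {(3,0), (7,1), (8,6), (9,10), (11,4), (12,5), (15,21), (16,13)}

|M| = 8 (so the lex-smallest maximum matching has 8 edges)
process left vertices in ascending order; for each, take the smallest-labelled available neighbour that still permits 8 edges overall, or leave it unmatched if none does
lex-smallest matching: {3-0, 7-1, 8-6, 9-10, 11-4, 12-5, 15-21, 16-13}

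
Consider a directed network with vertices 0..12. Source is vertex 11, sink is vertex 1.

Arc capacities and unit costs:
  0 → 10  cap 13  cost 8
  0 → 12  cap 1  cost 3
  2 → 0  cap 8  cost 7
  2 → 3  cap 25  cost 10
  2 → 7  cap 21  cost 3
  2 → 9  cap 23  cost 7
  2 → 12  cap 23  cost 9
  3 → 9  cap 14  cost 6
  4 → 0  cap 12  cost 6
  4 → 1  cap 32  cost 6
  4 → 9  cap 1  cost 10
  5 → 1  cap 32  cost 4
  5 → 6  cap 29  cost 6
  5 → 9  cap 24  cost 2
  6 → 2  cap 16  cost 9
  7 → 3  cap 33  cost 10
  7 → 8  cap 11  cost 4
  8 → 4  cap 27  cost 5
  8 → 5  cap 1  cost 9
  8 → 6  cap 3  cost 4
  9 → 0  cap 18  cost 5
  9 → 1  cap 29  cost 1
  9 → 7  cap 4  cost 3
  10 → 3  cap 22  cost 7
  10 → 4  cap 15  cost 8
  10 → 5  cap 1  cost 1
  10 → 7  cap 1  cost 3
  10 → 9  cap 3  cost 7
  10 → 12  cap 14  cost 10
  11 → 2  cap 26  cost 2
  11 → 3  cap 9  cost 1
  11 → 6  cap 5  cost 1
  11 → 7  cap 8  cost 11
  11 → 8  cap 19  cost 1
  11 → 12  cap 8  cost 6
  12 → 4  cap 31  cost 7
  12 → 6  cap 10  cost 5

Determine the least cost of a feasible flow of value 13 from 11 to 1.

shortest-cost path #1: 11→3→9→1 push 9 @ unit cost 8 (adds 72)
shortest-cost path #2: 11→2→9→1 push 4 @ unit cost 10 (adds 40)
total cost = 112

Minimum cost for 13 units: 112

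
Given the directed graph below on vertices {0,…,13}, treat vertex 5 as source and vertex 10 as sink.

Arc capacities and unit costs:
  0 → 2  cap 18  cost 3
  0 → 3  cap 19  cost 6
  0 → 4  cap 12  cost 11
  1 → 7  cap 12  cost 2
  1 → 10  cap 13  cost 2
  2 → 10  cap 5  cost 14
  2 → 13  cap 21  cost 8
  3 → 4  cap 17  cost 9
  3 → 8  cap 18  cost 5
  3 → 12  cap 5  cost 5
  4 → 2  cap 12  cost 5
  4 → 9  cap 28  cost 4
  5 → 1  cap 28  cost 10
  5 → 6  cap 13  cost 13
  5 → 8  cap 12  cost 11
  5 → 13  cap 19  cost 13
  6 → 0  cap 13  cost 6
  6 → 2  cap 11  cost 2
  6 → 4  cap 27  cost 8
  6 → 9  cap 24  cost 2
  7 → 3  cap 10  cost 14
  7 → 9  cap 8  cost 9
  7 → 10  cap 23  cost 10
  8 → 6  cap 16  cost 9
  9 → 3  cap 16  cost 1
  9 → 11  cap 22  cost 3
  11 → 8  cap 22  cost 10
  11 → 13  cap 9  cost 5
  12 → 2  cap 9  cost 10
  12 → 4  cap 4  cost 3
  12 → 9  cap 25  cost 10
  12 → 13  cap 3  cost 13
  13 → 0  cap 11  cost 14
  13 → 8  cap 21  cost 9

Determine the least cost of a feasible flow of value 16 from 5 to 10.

Minimum cost for 16 units: 222

shortest-cost path #1: 5→1→10 push 13 @ unit cost 12 (adds 156)
shortest-cost path #2: 5→1→7→10 push 3 @ unit cost 22 (adds 66)
total cost = 222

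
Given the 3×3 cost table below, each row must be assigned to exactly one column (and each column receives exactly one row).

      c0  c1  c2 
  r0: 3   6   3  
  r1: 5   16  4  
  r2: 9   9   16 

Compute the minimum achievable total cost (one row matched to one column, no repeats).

Minimum assignment cost: 16

optimal assignment: row0→col0 (cost 3), row1→col2 (cost 4), row2→col1 (cost 9)
total = 3 + 4 + 9 = 16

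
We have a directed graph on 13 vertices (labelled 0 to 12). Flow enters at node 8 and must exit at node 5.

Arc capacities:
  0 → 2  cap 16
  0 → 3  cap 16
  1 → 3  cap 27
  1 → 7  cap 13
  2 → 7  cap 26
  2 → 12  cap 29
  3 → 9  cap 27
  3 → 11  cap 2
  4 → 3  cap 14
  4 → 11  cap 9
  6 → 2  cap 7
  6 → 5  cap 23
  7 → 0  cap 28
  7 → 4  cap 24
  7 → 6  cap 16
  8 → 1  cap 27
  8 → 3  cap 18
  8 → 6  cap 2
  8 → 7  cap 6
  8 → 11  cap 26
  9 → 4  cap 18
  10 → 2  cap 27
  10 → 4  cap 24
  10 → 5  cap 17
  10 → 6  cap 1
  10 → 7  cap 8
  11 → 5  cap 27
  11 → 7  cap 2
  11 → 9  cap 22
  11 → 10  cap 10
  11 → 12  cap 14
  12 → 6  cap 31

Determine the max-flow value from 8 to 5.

augment #1: 8→6→5 bottleneck 2, total now 2
augment #2: 8→11→5 bottleneck 26, total now 28
augment #3: 8→3→11→5 bottleneck 1, total now 29
augment #4: 8→7→6→5 bottleneck 6, total now 35
augment #5: 8→1→7→6→5 bottleneck 10, total now 45
augment #6: 8→3→11→10→5 bottleneck 1, total now 46
augment #7: 8→1→7→4→11→10→5 bottleneck 3, total now 49
augment #8: 8→3→9→4→11→10→5 bottleneck 6, total now 55
augment #9: 8→3→9→4→7→0→2→12→6→5 bottleneck 3, total now 58

Maximum flow value: 58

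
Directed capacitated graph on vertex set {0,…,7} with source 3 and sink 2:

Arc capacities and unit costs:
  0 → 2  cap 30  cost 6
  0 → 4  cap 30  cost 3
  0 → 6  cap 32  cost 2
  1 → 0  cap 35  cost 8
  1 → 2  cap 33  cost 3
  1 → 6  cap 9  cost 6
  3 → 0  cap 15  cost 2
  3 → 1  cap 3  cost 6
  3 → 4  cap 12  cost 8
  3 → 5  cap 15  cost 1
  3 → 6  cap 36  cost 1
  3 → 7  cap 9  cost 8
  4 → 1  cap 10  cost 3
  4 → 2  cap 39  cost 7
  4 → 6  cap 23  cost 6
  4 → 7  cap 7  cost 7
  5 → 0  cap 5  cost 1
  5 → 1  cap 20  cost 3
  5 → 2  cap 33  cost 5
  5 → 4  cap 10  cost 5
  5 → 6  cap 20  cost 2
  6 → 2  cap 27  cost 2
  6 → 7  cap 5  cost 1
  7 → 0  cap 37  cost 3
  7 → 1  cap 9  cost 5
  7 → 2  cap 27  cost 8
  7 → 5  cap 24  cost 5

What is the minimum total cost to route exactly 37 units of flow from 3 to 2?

shortest-cost path #1: 3→6→2 push 27 @ unit cost 3 (adds 81)
shortest-cost path #2: 3→5→2 push 10 @ unit cost 6 (adds 60)
total cost = 141

Minimum cost for 37 units: 141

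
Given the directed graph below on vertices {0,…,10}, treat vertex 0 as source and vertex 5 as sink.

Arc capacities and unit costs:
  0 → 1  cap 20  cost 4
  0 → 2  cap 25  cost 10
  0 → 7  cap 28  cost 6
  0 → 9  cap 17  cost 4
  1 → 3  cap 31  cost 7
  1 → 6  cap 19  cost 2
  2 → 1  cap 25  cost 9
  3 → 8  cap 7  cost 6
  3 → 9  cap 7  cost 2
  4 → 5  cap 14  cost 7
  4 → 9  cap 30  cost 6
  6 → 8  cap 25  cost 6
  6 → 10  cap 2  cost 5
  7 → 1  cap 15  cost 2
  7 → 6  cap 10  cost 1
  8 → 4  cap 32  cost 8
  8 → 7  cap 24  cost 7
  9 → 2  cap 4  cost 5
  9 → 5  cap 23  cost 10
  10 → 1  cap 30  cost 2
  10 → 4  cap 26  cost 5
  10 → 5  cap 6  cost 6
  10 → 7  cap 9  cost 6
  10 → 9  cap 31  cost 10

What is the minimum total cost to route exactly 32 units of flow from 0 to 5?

shortest-cost path #1: 0→9→5 push 17 @ unit cost 14 (adds 238)
shortest-cost path #2: 0→1→6→10→5 push 2 @ unit cost 17 (adds 34)
shortest-cost path #3: 0→1→3→9→5 push 6 @ unit cost 23 (adds 138)
shortest-cost path #4: 0→1→6→8→4→5 push 7 @ unit cost 27 (adds 189)
total cost = 599

Minimum cost for 32 units: 599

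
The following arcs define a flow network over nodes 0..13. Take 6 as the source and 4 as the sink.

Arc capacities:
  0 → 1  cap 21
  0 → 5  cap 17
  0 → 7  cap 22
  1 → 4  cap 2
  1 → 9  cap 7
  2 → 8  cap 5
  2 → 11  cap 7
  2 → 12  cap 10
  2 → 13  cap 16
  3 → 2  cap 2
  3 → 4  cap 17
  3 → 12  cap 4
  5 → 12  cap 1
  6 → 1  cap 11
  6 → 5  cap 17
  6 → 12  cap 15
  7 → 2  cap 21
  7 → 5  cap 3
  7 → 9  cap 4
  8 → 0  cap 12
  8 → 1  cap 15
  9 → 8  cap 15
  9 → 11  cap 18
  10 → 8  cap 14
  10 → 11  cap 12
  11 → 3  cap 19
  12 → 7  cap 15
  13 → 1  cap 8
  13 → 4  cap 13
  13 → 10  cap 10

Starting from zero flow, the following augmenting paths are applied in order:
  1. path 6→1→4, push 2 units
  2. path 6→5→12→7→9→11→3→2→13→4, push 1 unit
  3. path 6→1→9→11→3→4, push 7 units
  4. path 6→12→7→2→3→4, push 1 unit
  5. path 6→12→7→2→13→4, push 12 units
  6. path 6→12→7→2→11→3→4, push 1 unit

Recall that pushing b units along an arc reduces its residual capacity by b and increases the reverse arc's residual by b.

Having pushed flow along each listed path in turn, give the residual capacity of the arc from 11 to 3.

after path 1 (6→1→4, push 2): res(11,3)=19
after path 2 (6→5→12→7→9→11→3→2→13→4, push 1): res(11,3)=18
after path 3 (6→1→9→11→3→4, push 7): res(11,3)=11
after path 4 (6→12→7→2→3→4, push 1): res(11,3)=11
after path 5 (6→12→7→2→13→4, push 12): res(11,3)=11
after path 6 (6→12→7→2→11→3→4, push 1): res(11,3)=10

Residual capacity of (11,3): 10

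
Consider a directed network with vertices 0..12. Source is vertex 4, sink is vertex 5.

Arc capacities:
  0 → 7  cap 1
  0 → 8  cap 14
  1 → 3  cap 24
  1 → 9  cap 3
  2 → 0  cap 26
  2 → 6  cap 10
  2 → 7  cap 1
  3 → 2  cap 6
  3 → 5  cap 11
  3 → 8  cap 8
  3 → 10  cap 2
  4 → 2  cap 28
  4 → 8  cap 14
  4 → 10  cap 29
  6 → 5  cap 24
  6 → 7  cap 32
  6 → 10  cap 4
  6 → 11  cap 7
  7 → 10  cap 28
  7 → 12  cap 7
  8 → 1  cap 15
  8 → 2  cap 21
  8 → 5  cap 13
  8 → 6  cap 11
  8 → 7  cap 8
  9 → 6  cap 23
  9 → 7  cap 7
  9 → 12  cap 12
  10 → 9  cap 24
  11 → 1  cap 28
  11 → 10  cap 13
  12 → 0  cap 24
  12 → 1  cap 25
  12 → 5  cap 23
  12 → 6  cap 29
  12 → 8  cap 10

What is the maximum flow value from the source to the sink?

augment #1: 4→8→5 bottleneck 13, total now 13
augment #2: 4→2→6→5 bottleneck 10, total now 23
augment #3: 4→8→6→5 bottleneck 1, total now 24
augment #4: 4→2→7→12→5 bottleneck 1, total now 25
augment #5: 4→10→9→6→5 bottleneck 13, total now 38
augment #6: 4→10→9→12→5 bottleneck 11, total now 49
augment #7: 4→2→0→7→12→5 bottleneck 1, total now 50
augment #8: 4→2→0→8→1→3→5 bottleneck 11, total now 61
augment #9: 4→2→0→8→7→12→5 bottleneck 3, total now 64

Maximum flow value: 64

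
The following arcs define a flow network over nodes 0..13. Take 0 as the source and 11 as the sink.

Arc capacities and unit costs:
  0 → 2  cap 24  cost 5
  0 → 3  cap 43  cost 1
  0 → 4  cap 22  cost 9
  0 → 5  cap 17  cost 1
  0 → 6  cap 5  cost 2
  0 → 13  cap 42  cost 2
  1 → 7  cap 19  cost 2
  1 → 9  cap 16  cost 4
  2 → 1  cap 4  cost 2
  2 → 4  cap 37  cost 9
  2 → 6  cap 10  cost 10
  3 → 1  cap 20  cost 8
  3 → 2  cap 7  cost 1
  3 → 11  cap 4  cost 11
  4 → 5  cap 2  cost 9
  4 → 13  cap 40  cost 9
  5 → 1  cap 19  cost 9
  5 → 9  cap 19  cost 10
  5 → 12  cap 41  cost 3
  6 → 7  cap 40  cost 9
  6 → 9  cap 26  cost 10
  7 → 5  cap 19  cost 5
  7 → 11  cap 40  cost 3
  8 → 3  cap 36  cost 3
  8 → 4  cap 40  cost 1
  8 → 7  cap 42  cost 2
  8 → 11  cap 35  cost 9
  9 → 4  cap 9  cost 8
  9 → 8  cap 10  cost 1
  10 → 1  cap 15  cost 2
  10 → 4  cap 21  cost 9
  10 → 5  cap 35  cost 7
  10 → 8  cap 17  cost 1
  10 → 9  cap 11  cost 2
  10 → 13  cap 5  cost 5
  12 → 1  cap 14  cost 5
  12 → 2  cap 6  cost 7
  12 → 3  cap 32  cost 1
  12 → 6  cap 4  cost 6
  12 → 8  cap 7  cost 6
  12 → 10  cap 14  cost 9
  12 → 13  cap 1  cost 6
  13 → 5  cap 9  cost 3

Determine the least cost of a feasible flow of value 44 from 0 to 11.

shortest-cost path #1: 0→3→2→1→7→11 push 4 @ unit cost 9 (adds 36)
shortest-cost path #2: 0→3→11 push 4 @ unit cost 12 (adds 48)
shortest-cost path #3: 0→6→7→11 push 5 @ unit cost 14 (adds 70)
shortest-cost path #4: 0→3→1→7→11 push 15 @ unit cost 14 (adds 210)
shortest-cost path #5: 0→5→12→8→7→11 push 7 @ unit cost 15 (adds 105)
shortest-cost path #6: 0→5→9→8→7→11 push 9 @ unit cost 17 (adds 153)
total cost = 622

Minimum cost for 44 units: 622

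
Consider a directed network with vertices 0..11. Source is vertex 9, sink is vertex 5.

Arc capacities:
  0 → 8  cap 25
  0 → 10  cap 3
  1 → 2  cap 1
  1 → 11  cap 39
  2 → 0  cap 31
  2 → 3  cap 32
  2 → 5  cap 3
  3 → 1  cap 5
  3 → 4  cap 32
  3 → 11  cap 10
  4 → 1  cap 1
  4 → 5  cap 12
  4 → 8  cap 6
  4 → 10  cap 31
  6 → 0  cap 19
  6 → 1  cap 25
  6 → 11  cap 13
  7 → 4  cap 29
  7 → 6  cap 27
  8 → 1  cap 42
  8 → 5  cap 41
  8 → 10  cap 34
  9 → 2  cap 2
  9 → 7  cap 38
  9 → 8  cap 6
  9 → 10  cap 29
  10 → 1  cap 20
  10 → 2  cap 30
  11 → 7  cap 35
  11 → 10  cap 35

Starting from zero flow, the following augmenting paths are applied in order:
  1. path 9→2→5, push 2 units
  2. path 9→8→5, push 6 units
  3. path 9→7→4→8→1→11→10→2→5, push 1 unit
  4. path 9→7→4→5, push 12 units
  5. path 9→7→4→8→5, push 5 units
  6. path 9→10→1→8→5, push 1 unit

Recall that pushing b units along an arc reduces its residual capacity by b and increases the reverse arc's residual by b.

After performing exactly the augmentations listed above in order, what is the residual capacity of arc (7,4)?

after path 1 (9→2→5, push 2): res(7,4)=29
after path 2 (9→8→5, push 6): res(7,4)=29
after path 3 (9→7→4→8→1→11→10→2→5, push 1): res(7,4)=28
after path 4 (9→7→4→5, push 12): res(7,4)=16
after path 5 (9→7→4→8→5, push 5): res(7,4)=11
after path 6 (9→10→1→8→5, push 1): res(7,4)=11

Residual capacity of (7,4): 11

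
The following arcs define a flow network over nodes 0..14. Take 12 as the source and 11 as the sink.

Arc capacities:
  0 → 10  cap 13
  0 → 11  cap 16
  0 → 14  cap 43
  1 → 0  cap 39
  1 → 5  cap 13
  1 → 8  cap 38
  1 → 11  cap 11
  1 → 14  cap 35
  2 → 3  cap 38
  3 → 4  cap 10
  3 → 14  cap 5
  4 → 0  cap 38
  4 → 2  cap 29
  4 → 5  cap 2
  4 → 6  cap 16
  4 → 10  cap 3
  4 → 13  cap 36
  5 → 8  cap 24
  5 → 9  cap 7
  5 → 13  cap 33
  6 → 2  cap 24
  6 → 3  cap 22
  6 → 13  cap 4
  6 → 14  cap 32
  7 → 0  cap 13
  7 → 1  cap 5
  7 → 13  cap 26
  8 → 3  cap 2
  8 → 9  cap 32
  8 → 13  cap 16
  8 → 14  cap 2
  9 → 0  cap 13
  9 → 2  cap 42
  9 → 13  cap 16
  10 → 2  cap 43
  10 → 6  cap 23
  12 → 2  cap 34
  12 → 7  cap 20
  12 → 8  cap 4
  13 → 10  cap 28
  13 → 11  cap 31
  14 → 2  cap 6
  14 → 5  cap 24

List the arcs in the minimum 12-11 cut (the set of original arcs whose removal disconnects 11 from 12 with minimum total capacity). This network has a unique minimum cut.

augment #1: 12→7→0→11 push 13
augment #2: 12→7→1→11 push 5
augment #3: 12→7→13→11 push 2
augment #4: 12→8→13→11 push 4
augment #5: 12→2→3→4→0→11 push 3
augment #6: 12→2→3→4→13→11 push 7
augment #7: 12→2→3→14→5→13→11 push 5
max flow = 39; residual-reachable set from 12 gives S-side
cut edges (S→T): {(3,4), (3,14), (12,7), (12,8)} total cap 39

Min-cut arcs: {(3,4), (3,14), (12,7), (12,8)} (total capacity 39)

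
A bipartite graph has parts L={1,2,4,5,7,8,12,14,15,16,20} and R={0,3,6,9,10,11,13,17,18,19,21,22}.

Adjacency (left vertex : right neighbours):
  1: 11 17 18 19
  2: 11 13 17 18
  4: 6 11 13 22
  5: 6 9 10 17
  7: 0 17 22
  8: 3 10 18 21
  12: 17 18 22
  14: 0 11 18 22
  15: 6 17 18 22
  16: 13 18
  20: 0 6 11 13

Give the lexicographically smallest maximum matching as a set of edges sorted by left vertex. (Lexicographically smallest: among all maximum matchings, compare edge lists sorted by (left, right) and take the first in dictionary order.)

|M| = 10 (so the lex-smallest maximum matching has 10 edges)
process left vertices in ascending order; for each, take the smallest-labelled available neighbour that still permits 10 edges overall, or leave it unmatched if none does
lex-smallest matching: {1-19, 2-11, 4-6, 5-9, 7-0, 8-3, 12-17, 14-18, 15-22, 16-13}

Lex-smallest maximum matching: {(1,19), (2,11), (4,6), (5,9), (7,0), (8,3), (12,17), (14,18), (15,22), (16,13)}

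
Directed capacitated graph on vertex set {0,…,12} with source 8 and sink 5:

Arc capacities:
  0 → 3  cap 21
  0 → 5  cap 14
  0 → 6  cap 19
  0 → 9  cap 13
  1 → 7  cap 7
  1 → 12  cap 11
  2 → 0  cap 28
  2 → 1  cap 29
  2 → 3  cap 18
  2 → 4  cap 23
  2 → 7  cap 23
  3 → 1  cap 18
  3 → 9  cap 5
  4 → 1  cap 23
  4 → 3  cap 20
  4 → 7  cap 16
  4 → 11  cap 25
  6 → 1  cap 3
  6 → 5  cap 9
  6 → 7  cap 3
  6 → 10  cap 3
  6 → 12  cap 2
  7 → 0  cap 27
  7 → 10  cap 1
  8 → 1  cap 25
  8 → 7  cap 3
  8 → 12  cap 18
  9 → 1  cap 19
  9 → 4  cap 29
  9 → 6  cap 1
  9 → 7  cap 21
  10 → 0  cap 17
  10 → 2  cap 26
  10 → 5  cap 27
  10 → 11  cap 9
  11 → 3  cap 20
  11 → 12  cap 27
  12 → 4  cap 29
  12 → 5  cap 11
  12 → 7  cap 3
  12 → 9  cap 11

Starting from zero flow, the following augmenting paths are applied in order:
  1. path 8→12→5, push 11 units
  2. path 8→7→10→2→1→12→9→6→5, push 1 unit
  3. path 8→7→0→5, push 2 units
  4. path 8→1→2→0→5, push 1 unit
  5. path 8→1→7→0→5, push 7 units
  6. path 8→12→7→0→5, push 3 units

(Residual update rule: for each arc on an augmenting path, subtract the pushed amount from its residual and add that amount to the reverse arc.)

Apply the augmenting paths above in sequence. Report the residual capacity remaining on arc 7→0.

Residual capacity of (7,0): 15

after path 1 (8→12→5, push 11): res(7,0)=27
after path 2 (8→7→10→2→1→12→9→6→5, push 1): res(7,0)=27
after path 3 (8→7→0→5, push 2): res(7,0)=25
after path 4 (8→1→2→0→5, push 1): res(7,0)=25
after path 5 (8→1→7→0→5, push 7): res(7,0)=18
after path 6 (8→12→7→0→5, push 3): res(7,0)=15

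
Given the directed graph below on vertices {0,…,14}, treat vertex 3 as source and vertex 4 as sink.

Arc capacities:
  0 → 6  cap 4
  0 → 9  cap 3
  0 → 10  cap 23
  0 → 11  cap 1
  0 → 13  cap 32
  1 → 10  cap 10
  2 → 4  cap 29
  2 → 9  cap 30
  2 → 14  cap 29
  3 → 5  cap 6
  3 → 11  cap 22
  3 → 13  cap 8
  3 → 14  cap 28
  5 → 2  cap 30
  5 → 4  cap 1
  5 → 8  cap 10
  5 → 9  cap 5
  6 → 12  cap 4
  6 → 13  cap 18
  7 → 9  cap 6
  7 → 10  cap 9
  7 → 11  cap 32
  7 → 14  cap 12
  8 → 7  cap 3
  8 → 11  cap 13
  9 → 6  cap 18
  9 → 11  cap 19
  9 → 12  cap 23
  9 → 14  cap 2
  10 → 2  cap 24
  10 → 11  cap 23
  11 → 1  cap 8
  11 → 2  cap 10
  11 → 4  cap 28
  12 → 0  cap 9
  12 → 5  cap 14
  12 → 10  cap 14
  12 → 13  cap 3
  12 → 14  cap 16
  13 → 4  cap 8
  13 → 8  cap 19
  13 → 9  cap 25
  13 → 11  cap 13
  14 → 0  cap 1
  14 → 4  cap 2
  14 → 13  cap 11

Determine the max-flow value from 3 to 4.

augment #1: 3→5→4 bottleneck 1, total now 1
augment #2: 3→11→4 bottleneck 22, total now 23
augment #3: 3→13→4 bottleneck 8, total now 31
augment #4: 3→14→4 bottleneck 2, total now 33
augment #5: 3→5→2→4 bottleneck 5, total now 38
augment #6: 3→14→0→11→4 bottleneck 1, total now 39
augment #7: 3→14→13→11→4 bottleneck 5, total now 44
augment #8: 3→14→13→11→2→4 bottleneck 6, total now 50

Maximum flow value: 50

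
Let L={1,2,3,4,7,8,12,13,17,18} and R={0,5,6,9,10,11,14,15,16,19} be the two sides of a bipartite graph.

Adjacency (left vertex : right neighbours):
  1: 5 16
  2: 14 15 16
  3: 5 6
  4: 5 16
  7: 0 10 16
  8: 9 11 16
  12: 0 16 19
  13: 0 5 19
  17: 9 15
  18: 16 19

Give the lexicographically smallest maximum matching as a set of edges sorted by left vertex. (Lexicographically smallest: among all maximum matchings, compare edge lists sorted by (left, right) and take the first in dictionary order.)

|M| = 9 (so the lex-smallest maximum matching has 9 edges)
process left vertices in ascending order; for each, take the smallest-labelled available neighbour that still permits 9 edges overall, or leave it unmatched if none does
lex-smallest matching: {1-5, 2-14, 3-6, 4-16, 7-10, 8-9, 12-0, 13-19, 17-15}

Lex-smallest maximum matching: {(1,5), (2,14), (3,6), (4,16), (7,10), (8,9), (12,0), (13,19), (17,15)}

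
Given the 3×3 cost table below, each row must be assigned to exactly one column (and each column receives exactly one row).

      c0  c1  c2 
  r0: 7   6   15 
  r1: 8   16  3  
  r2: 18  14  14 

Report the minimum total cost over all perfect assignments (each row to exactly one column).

optimal assignment: row0→col0 (cost 7), row1→col2 (cost 3), row2→col1 (cost 14)
total = 7 + 3 + 14 = 24

Minimum assignment cost: 24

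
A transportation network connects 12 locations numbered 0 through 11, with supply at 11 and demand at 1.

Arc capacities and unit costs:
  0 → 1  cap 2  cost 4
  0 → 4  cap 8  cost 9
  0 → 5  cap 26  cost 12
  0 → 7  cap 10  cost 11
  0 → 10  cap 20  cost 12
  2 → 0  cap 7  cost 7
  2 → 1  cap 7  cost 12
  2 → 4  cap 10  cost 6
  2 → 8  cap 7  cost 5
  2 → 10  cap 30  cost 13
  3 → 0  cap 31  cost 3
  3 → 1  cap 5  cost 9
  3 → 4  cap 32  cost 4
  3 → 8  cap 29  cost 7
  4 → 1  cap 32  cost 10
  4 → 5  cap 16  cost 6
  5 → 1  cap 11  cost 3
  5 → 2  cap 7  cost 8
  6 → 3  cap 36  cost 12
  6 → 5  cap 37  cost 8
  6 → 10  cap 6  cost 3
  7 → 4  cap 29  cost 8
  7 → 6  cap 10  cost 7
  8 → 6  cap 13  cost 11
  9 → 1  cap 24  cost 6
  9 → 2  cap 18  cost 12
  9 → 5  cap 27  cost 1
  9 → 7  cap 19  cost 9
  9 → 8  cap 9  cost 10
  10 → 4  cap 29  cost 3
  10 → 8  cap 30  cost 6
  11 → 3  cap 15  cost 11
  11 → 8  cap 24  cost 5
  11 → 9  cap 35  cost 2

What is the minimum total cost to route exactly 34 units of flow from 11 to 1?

shortest-cost path #1: 11→9→5→1 push 11 @ unit cost 6 (adds 66)
shortest-cost path #2: 11→9→1 push 23 @ unit cost 8 (adds 184)
total cost = 250

Minimum cost for 34 units: 250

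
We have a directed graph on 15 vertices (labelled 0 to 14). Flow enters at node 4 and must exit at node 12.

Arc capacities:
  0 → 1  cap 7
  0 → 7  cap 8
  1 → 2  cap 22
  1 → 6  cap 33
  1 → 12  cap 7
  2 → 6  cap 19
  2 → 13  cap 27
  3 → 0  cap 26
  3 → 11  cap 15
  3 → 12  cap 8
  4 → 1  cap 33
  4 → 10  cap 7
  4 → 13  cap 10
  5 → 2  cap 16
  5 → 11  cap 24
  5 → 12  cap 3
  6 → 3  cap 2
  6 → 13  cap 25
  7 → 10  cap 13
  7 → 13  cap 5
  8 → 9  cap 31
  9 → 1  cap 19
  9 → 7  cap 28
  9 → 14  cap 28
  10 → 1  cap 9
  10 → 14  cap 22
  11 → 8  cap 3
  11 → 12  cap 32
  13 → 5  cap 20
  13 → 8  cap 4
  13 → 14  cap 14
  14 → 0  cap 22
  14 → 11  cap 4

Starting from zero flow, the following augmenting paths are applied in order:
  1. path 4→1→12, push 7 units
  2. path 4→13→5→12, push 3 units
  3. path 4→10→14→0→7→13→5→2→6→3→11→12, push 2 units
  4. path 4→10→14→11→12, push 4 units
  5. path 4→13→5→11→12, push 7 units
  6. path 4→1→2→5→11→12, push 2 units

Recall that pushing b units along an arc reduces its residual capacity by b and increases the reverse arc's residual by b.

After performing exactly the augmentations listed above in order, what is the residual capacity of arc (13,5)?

after path 1 (4→1→12, push 7): res(13,5)=20
after path 2 (4→13→5→12, push 3): res(13,5)=17
after path 3 (4→10→14→0→7→13→5→2→6→3→11→12, push 2): res(13,5)=15
after path 4 (4→10→14→11→12, push 4): res(13,5)=15
after path 5 (4→13→5→11→12, push 7): res(13,5)=8
after path 6 (4→1→2→5→11→12, push 2): res(13,5)=8

Residual capacity of (13,5): 8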